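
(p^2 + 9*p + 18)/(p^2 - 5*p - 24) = (p + 6)/(p - 8)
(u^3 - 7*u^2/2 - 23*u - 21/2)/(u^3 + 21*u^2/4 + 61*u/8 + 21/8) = 4*(u - 7)/(4*u + 7)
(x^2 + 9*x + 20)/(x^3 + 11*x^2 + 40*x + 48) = (x + 5)/(x^2 + 7*x + 12)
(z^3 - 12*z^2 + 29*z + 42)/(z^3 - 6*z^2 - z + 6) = (z - 7)/(z - 1)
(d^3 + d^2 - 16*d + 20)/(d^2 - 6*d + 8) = (d^2 + 3*d - 10)/(d - 4)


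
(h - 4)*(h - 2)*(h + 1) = h^3 - 5*h^2 + 2*h + 8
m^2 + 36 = (m - 6*I)*(m + 6*I)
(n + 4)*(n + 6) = n^2 + 10*n + 24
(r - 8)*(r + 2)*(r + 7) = r^3 + r^2 - 58*r - 112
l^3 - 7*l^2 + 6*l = l*(l - 6)*(l - 1)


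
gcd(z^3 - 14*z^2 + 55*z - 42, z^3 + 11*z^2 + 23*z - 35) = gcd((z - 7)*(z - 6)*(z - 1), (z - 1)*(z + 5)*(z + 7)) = z - 1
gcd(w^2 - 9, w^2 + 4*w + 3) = w + 3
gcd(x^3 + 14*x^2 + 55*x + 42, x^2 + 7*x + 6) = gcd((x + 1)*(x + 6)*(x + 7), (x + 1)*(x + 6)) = x^2 + 7*x + 6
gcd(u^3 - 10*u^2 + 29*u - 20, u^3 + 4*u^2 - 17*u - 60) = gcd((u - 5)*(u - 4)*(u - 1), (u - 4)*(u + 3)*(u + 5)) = u - 4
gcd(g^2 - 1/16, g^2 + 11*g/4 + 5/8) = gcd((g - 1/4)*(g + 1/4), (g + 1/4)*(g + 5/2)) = g + 1/4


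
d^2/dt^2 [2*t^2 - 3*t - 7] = 4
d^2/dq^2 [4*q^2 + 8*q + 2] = 8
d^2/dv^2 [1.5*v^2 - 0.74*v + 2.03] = 3.00000000000000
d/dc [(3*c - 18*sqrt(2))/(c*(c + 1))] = 3*(-c^2 + 12*sqrt(2)*c + 6*sqrt(2))/(c^2*(c^2 + 2*c + 1))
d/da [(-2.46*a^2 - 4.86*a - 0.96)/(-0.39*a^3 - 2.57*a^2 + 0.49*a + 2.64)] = (-0.9594*a^4 - 3.7908*a^3 - 14.8188*a^2 - 17.9232*a - 12.36)/(0.1521*a^6 + 2.0046*a^5 + 6.2227*a^4 - 4.5778*a^3 - 13.3295*a^2 + 2.5872*a + 6.9696)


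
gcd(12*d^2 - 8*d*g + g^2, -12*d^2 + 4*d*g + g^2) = 2*d - g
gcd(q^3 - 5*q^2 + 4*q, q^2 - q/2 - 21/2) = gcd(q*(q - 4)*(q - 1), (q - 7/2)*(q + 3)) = 1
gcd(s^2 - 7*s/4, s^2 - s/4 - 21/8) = s - 7/4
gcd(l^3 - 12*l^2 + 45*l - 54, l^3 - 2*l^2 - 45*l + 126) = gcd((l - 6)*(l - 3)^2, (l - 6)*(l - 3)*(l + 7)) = l^2 - 9*l + 18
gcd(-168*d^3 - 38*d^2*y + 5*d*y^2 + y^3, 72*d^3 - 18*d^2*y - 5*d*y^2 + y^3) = -24*d^2 - 2*d*y + y^2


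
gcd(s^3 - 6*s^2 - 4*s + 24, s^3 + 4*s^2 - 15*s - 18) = 1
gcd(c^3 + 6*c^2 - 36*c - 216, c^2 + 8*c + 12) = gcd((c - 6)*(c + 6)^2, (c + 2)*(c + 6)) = c + 6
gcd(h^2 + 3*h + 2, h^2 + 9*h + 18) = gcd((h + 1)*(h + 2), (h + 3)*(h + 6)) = 1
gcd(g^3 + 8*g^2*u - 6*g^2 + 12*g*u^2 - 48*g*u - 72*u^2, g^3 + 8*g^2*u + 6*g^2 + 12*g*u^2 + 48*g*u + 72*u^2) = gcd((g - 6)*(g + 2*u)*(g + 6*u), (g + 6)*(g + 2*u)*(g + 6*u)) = g^2 + 8*g*u + 12*u^2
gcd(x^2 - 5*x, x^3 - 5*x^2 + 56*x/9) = x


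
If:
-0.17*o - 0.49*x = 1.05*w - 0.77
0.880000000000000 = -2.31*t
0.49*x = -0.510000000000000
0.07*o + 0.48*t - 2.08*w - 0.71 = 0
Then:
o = 8.43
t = -0.38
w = -0.15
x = -1.04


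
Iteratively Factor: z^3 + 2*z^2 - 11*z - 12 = (z + 4)*(z^2 - 2*z - 3) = (z + 1)*(z + 4)*(z - 3)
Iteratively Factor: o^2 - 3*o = (o - 3)*(o)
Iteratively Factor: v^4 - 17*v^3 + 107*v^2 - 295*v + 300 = (v - 5)*(v^3 - 12*v^2 + 47*v - 60) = (v - 5)*(v - 4)*(v^2 - 8*v + 15) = (v - 5)^2*(v - 4)*(v - 3)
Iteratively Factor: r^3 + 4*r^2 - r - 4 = (r - 1)*(r^2 + 5*r + 4) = (r - 1)*(r + 4)*(r + 1)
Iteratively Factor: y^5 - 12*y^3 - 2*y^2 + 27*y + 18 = (y + 1)*(y^4 - y^3 - 11*y^2 + 9*y + 18) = (y - 3)*(y + 1)*(y^3 + 2*y^2 - 5*y - 6) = (y - 3)*(y + 1)*(y + 3)*(y^2 - y - 2) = (y - 3)*(y + 1)^2*(y + 3)*(y - 2)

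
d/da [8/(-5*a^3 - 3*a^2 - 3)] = 24*a*(5*a + 2)/(5*a^3 + 3*a^2 + 3)^2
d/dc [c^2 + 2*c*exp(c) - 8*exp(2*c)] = 2*c*exp(c) + 2*c - 16*exp(2*c) + 2*exp(c)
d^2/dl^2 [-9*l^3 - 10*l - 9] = -54*l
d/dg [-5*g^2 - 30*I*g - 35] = -10*g - 30*I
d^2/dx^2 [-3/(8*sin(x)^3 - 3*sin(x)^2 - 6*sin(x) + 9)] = 18*(-(3*sin(3*x) - cos(2*x))*(-4*sin(3*x) + 3*cos(2*x) + 15)/2 + 12*(-4*sin(x)^2 + sin(x) + 1)^2*cos(x)^2)/(3*sin(x)^2 + 2*sin(3*x) - 9)^3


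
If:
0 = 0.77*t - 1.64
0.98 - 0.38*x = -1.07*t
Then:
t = 2.13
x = 8.58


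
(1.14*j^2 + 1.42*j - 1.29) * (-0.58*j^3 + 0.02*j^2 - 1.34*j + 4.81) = -0.6612*j^5 - 0.8008*j^4 - 0.751*j^3 + 3.5548*j^2 + 8.5588*j - 6.2049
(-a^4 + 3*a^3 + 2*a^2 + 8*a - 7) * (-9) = 9*a^4 - 27*a^3 - 18*a^2 - 72*a + 63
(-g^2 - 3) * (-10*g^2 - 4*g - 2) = 10*g^4 + 4*g^3 + 32*g^2 + 12*g + 6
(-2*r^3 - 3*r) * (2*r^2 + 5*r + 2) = -4*r^5 - 10*r^4 - 10*r^3 - 15*r^2 - 6*r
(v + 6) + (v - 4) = 2*v + 2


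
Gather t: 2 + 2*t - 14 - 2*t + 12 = 0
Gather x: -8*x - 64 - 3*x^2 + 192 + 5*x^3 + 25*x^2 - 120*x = 5*x^3 + 22*x^2 - 128*x + 128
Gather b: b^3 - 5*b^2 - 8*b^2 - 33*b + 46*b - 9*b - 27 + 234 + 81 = b^3 - 13*b^2 + 4*b + 288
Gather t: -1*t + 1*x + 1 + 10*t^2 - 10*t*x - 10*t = 10*t^2 + t*(-10*x - 11) + x + 1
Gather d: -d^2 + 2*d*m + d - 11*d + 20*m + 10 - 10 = -d^2 + d*(2*m - 10) + 20*m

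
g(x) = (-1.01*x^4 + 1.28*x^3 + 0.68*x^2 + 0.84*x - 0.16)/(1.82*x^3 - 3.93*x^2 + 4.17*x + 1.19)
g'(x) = (-5.46*x^2 + 7.86*x - 4.17)*(-1.01*x^4 + 1.28*x^3 + 0.68*x^2 + 0.84*x - 0.16)/(1.82*x^3 - 3.93*x^2 + 4.17*x + 1.19)^2 + (-4.04*x^3 + 3.84*x^2 + 1.36*x + 0.84)/(1.82*x^3 - 3.93*x^2 + 4.17*x + 1.19) = (-1.8382*x^6 + 7.9386*x^5 - 18.9031*x^4 + 2.81*x^3 + 11.58*x^2 + 0.3608*x + 1.6668)/(3.3124*x^6 - 14.3052*x^5 + 30.6237*x^4 - 28.4446*x^3 + 8.0355*x^2 + 9.9246*x + 1.4161)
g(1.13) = 0.53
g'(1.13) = 0.07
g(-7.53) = 3.65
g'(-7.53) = -0.55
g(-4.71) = 2.10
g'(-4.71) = -0.55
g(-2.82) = 1.09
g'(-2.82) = -0.51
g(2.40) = -0.73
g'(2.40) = -1.27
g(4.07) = -2.33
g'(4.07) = -0.75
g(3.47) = -1.85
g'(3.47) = -0.86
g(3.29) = -1.69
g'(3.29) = -0.91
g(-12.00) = 6.14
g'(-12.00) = -0.56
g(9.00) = -5.38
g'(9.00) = -0.57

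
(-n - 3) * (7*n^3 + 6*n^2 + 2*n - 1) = -7*n^4 - 27*n^3 - 20*n^2 - 5*n + 3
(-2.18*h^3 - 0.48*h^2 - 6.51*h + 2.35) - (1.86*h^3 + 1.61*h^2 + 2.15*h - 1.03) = -4.04*h^3 - 2.09*h^2 - 8.66*h + 3.38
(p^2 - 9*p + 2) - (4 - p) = p^2 - 8*p - 2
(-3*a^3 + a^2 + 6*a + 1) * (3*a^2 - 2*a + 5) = -9*a^5 + 9*a^4 + a^3 - 4*a^2 + 28*a + 5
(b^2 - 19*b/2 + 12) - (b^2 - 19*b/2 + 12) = 0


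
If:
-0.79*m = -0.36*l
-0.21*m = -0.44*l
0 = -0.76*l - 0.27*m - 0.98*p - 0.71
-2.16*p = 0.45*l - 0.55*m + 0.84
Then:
No Solution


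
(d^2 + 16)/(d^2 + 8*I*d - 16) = (d - 4*I)/(d + 4*I)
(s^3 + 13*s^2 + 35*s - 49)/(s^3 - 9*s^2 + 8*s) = (s^2 + 14*s + 49)/(s*(s - 8))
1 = 1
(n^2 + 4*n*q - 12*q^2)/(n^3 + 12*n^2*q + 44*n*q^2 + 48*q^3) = (n - 2*q)/(n^2 + 6*n*q + 8*q^2)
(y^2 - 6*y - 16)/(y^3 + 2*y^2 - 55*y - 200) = (y + 2)/(y^2 + 10*y + 25)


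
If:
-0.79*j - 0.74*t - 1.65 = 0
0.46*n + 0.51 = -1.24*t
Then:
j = -0.936708860759494*t - 2.08860759493671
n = -2.69565217391304*t - 1.10869565217391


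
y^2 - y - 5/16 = (y - 5/4)*(y + 1/4)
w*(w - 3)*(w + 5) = w^3 + 2*w^2 - 15*w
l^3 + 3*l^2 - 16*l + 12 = (l - 2)*(l - 1)*(l + 6)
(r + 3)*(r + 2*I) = r^2 + 3*r + 2*I*r + 6*I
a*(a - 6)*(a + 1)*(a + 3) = a^4 - 2*a^3 - 21*a^2 - 18*a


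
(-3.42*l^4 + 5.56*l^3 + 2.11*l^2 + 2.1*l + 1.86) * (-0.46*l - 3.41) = 1.5732*l^5 + 9.1046*l^4 - 19.9302*l^3 - 8.1611*l^2 - 8.0166*l - 6.3426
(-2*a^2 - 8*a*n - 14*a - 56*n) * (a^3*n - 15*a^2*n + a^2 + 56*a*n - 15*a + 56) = -2*a^5*n - 8*a^4*n^2 + 16*a^4*n - 2*a^4 + 64*a^3*n^2 + 90*a^3*n + 16*a^3 + 392*a^2*n^2 - 720*a^2*n + 98*a^2 - 3136*a*n^2 + 392*a*n - 784*a - 3136*n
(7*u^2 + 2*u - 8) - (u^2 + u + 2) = 6*u^2 + u - 10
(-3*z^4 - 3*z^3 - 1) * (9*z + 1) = -27*z^5 - 30*z^4 - 3*z^3 - 9*z - 1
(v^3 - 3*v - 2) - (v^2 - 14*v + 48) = v^3 - v^2 + 11*v - 50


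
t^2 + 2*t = t*(t + 2)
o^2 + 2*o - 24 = (o - 4)*(o + 6)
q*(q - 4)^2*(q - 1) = q^4 - 9*q^3 + 24*q^2 - 16*q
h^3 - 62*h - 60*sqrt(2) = (h - 6*sqrt(2))*(h + sqrt(2))*(h + 5*sqrt(2))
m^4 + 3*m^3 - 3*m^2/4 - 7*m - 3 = (m - 3/2)*(m + 1/2)*(m + 2)^2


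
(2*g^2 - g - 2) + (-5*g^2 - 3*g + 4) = -3*g^2 - 4*g + 2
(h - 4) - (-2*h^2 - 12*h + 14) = 2*h^2 + 13*h - 18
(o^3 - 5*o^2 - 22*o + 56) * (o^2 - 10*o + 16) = o^5 - 15*o^4 + 44*o^3 + 196*o^2 - 912*o + 896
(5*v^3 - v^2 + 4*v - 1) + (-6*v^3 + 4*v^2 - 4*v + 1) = -v^3 + 3*v^2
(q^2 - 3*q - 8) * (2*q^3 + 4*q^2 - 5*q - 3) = 2*q^5 - 2*q^4 - 33*q^3 - 20*q^2 + 49*q + 24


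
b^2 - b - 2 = (b - 2)*(b + 1)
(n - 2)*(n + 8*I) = n^2 - 2*n + 8*I*n - 16*I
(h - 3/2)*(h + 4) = h^2 + 5*h/2 - 6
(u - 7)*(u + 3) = u^2 - 4*u - 21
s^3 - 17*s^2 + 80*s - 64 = (s - 8)^2*(s - 1)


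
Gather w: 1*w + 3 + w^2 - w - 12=w^2 - 9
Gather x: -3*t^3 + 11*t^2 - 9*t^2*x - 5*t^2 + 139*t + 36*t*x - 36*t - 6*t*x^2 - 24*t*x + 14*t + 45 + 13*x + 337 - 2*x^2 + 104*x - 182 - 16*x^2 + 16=-3*t^3 + 6*t^2 + 117*t + x^2*(-6*t - 18) + x*(-9*t^2 + 12*t + 117) + 216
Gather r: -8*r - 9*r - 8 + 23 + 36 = 51 - 17*r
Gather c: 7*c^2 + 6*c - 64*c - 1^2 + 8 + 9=7*c^2 - 58*c + 16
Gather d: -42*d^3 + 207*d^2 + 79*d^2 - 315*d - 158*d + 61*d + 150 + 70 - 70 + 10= -42*d^3 + 286*d^2 - 412*d + 160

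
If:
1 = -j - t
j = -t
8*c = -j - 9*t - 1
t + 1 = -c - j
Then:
No Solution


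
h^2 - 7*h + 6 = (h - 6)*(h - 1)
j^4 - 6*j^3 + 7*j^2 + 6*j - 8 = (j - 4)*(j - 2)*(j - 1)*(j + 1)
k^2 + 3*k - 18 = (k - 3)*(k + 6)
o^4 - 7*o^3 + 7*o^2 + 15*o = o*(o - 5)*(o - 3)*(o + 1)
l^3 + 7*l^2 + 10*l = l*(l + 2)*(l + 5)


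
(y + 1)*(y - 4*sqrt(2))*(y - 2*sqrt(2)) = y^3 - 6*sqrt(2)*y^2 + y^2 - 6*sqrt(2)*y + 16*y + 16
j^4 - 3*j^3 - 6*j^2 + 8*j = j*(j - 4)*(j - 1)*(j + 2)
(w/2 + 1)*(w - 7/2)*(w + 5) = w^3/2 + 7*w^2/4 - 29*w/4 - 35/2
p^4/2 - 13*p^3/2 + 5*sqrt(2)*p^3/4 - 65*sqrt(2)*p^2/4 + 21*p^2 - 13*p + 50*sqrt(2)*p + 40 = (p/2 + sqrt(2))*(p - 8)*(p - 5)*(p + sqrt(2)/2)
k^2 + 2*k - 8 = (k - 2)*(k + 4)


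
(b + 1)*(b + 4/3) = b^2 + 7*b/3 + 4/3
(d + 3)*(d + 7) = d^2 + 10*d + 21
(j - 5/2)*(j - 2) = j^2 - 9*j/2 + 5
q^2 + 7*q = q*(q + 7)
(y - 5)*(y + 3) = y^2 - 2*y - 15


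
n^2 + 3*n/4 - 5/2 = (n - 5/4)*(n + 2)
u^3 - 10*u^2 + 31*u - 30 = (u - 5)*(u - 3)*(u - 2)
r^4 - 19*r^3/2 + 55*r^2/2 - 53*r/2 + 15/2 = (r - 5)*(r - 3)*(r - 1)*(r - 1/2)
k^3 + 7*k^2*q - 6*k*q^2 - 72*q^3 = (k - 3*q)*(k + 4*q)*(k + 6*q)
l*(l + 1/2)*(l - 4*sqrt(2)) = l^3 - 4*sqrt(2)*l^2 + l^2/2 - 2*sqrt(2)*l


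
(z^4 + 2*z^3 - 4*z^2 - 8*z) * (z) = z^5 + 2*z^4 - 4*z^3 - 8*z^2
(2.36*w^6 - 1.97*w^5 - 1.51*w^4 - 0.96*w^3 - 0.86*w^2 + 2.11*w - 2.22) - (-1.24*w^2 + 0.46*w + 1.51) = 2.36*w^6 - 1.97*w^5 - 1.51*w^4 - 0.96*w^3 + 0.38*w^2 + 1.65*w - 3.73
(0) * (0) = 0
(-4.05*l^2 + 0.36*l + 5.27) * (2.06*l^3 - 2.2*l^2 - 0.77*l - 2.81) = -8.343*l^5 + 9.6516*l^4 + 13.1827*l^3 - 0.4907*l^2 - 5.0695*l - 14.8087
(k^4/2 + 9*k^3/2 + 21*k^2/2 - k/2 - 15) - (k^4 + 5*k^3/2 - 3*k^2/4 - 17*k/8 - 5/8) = -k^4/2 + 2*k^3 + 45*k^2/4 + 13*k/8 - 115/8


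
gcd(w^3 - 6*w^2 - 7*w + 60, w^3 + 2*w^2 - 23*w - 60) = w^2 - 2*w - 15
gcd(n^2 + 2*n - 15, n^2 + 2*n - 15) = n^2 + 2*n - 15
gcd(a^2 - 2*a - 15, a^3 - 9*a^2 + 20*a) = a - 5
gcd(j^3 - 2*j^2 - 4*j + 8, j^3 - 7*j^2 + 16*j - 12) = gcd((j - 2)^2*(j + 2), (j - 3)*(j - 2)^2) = j^2 - 4*j + 4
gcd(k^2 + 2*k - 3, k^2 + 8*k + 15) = k + 3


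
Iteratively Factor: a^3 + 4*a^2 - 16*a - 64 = (a + 4)*(a^2 - 16) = (a - 4)*(a + 4)*(a + 4)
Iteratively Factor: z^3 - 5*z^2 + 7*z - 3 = (z - 1)*(z^2 - 4*z + 3) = (z - 3)*(z - 1)*(z - 1)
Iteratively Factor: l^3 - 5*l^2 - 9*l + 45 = (l + 3)*(l^2 - 8*l + 15) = (l - 5)*(l + 3)*(l - 3)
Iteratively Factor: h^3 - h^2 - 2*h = (h + 1)*(h^2 - 2*h) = h*(h + 1)*(h - 2)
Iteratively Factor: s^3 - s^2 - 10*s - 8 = (s - 4)*(s^2 + 3*s + 2) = (s - 4)*(s + 1)*(s + 2)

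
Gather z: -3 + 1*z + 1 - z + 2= 0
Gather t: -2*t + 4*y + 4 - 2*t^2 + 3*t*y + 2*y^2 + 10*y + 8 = -2*t^2 + t*(3*y - 2) + 2*y^2 + 14*y + 12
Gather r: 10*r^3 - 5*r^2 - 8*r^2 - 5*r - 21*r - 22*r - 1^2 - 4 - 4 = 10*r^3 - 13*r^2 - 48*r - 9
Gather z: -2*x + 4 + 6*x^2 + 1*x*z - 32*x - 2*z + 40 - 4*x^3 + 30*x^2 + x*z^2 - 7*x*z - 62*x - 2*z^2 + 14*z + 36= -4*x^3 + 36*x^2 - 96*x + z^2*(x - 2) + z*(12 - 6*x) + 80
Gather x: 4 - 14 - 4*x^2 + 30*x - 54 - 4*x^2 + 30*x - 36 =-8*x^2 + 60*x - 100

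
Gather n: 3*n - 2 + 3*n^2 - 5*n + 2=3*n^2 - 2*n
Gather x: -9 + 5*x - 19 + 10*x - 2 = 15*x - 30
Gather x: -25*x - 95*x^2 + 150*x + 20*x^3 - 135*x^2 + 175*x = 20*x^3 - 230*x^2 + 300*x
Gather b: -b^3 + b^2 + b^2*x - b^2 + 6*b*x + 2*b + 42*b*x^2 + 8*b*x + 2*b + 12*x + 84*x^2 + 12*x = -b^3 + b^2*x + b*(42*x^2 + 14*x + 4) + 84*x^2 + 24*x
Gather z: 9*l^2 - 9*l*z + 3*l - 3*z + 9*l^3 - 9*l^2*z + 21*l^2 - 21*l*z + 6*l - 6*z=9*l^3 + 30*l^2 + 9*l + z*(-9*l^2 - 30*l - 9)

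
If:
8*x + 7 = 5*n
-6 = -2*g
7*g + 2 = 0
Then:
No Solution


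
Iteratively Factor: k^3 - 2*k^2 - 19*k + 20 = (k - 5)*(k^2 + 3*k - 4) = (k - 5)*(k + 4)*(k - 1)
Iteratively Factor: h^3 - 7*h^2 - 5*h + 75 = (h - 5)*(h^2 - 2*h - 15) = (h - 5)*(h + 3)*(h - 5)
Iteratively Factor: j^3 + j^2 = (j)*(j^2 + j) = j*(j + 1)*(j)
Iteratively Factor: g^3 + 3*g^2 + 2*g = (g + 2)*(g^2 + g) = g*(g + 2)*(g + 1)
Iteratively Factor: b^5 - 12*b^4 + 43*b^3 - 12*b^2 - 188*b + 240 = (b + 2)*(b^4 - 14*b^3 + 71*b^2 - 154*b + 120) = (b - 3)*(b + 2)*(b^3 - 11*b^2 + 38*b - 40) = (b - 5)*(b - 3)*(b + 2)*(b^2 - 6*b + 8) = (b - 5)*(b - 3)*(b - 2)*(b + 2)*(b - 4)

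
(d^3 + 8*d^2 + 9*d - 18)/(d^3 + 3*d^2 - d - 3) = (d + 6)/(d + 1)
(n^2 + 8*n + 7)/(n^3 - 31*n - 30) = (n + 7)/(n^2 - n - 30)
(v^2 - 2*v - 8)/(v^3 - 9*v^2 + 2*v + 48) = (v - 4)/(v^2 - 11*v + 24)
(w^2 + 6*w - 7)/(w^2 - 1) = (w + 7)/(w + 1)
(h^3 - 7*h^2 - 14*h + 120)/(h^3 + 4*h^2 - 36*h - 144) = (h - 5)/(h + 6)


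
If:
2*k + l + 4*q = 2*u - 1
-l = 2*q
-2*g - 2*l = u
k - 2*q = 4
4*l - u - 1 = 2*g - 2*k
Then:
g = -29/16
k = 23/4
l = -7/4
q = 7/8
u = 57/8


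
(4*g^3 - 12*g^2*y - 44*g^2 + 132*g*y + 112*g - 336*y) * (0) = 0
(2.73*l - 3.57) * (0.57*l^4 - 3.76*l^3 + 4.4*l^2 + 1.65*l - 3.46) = 1.5561*l^5 - 12.2997*l^4 + 25.4352*l^3 - 11.2035*l^2 - 15.3363*l + 12.3522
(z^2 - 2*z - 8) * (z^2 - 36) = z^4 - 2*z^3 - 44*z^2 + 72*z + 288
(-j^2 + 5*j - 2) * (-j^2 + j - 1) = j^4 - 6*j^3 + 8*j^2 - 7*j + 2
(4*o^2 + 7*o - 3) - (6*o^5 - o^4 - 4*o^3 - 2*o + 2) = -6*o^5 + o^4 + 4*o^3 + 4*o^2 + 9*o - 5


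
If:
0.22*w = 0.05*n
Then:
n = 4.4*w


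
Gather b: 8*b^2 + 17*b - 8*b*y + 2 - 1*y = 8*b^2 + b*(17 - 8*y) - y + 2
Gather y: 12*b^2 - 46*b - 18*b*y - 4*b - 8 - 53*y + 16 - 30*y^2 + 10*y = 12*b^2 - 50*b - 30*y^2 + y*(-18*b - 43) + 8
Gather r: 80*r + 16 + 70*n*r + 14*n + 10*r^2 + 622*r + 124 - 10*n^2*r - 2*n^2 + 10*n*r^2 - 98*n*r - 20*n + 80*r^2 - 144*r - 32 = -2*n^2 - 6*n + r^2*(10*n + 90) + r*(-10*n^2 - 28*n + 558) + 108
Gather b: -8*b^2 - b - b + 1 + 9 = -8*b^2 - 2*b + 10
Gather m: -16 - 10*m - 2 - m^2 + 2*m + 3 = -m^2 - 8*m - 15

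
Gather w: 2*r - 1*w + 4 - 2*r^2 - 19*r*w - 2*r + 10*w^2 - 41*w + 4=-2*r^2 + 10*w^2 + w*(-19*r - 42) + 8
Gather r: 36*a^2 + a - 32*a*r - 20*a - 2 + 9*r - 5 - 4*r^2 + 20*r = 36*a^2 - 19*a - 4*r^2 + r*(29 - 32*a) - 7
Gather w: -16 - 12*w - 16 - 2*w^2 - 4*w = -2*w^2 - 16*w - 32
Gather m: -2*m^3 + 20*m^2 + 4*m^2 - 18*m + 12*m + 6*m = -2*m^3 + 24*m^2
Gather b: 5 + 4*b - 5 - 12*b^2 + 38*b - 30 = -12*b^2 + 42*b - 30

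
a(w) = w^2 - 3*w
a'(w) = 2*w - 3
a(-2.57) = 14.31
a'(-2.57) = -8.14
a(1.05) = -2.05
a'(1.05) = -0.90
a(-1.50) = 6.75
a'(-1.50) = -6.00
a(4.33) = 5.76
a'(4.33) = 5.66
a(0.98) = -1.98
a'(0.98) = -1.04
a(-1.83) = 8.84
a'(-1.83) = -6.66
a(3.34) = 1.14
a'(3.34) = 3.68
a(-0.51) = 1.79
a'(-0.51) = -4.02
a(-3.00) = 18.00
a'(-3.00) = -9.00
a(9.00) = 54.00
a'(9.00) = 15.00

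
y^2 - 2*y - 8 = (y - 4)*(y + 2)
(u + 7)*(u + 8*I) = u^2 + 7*u + 8*I*u + 56*I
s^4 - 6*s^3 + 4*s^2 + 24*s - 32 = (s - 4)*(s - 2)^2*(s + 2)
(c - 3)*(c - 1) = c^2 - 4*c + 3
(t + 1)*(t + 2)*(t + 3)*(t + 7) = t^4 + 13*t^3 + 53*t^2 + 83*t + 42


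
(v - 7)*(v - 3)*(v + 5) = v^3 - 5*v^2 - 29*v + 105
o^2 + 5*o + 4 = (o + 1)*(o + 4)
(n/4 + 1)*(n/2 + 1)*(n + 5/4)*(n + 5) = n^4/8 + 49*n^3/32 + 207*n^2/32 + 175*n/16 + 25/4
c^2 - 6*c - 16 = (c - 8)*(c + 2)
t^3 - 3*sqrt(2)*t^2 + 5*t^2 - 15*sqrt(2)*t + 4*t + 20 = (t + 5)*(t - 2*sqrt(2))*(t - sqrt(2))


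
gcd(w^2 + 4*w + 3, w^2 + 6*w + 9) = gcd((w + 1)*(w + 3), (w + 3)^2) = w + 3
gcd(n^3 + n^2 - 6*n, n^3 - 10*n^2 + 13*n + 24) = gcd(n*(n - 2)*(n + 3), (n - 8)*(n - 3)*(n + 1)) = 1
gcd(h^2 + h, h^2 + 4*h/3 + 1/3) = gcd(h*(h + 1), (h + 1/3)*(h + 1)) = h + 1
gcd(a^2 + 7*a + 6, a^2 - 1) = a + 1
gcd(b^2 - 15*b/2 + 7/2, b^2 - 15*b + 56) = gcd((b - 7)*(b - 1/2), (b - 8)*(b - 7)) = b - 7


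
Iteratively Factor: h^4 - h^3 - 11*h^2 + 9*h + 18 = (h + 1)*(h^3 - 2*h^2 - 9*h + 18) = (h + 1)*(h + 3)*(h^2 - 5*h + 6) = (h - 2)*(h + 1)*(h + 3)*(h - 3)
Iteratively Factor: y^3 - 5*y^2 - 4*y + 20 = (y - 5)*(y^2 - 4) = (y - 5)*(y - 2)*(y + 2)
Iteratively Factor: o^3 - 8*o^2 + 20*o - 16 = (o - 2)*(o^2 - 6*o + 8) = (o - 4)*(o - 2)*(o - 2)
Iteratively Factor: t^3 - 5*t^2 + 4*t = (t)*(t^2 - 5*t + 4) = t*(t - 1)*(t - 4)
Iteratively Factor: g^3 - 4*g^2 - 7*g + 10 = (g - 5)*(g^2 + g - 2) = (g - 5)*(g - 1)*(g + 2)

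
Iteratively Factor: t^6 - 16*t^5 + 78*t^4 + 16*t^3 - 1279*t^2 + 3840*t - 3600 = (t + 4)*(t^5 - 20*t^4 + 158*t^3 - 616*t^2 + 1185*t - 900) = (t - 5)*(t + 4)*(t^4 - 15*t^3 + 83*t^2 - 201*t + 180) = (t - 5)*(t - 3)*(t + 4)*(t^3 - 12*t^2 + 47*t - 60) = (t - 5)*(t - 3)^2*(t + 4)*(t^2 - 9*t + 20) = (t - 5)^2*(t - 3)^2*(t + 4)*(t - 4)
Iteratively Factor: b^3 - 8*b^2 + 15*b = (b)*(b^2 - 8*b + 15) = b*(b - 5)*(b - 3)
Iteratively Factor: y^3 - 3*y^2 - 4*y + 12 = (y + 2)*(y^2 - 5*y + 6) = (y - 3)*(y + 2)*(y - 2)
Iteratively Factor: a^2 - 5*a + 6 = (a - 2)*(a - 3)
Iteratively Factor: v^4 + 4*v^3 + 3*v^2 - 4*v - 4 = (v + 2)*(v^3 + 2*v^2 - v - 2) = (v + 1)*(v + 2)*(v^2 + v - 2) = (v + 1)*(v + 2)^2*(v - 1)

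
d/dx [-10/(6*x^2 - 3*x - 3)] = 10*(4*x - 1)/(3*(-2*x^2 + x + 1)^2)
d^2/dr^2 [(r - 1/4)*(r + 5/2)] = 2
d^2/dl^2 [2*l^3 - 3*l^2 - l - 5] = 12*l - 6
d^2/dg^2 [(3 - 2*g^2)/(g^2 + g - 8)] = 2*(2*g^3 - 39*g^2 + 9*g - 101)/(g^6 + 3*g^5 - 21*g^4 - 47*g^3 + 168*g^2 + 192*g - 512)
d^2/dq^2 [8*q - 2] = 0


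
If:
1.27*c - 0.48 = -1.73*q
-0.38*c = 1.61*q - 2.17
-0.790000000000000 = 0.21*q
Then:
No Solution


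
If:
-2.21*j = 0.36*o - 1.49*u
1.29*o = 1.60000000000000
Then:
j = 0.67420814479638*u - 0.202041460591392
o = 1.24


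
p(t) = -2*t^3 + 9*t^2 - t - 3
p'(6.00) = -109.00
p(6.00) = -117.00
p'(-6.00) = -325.00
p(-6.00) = 759.00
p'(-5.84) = -310.75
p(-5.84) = 708.14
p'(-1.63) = -46.28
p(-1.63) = 31.20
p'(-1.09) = -27.75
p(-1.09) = 11.37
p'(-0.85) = -20.64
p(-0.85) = 5.58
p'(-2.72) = -94.35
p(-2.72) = 106.55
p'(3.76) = -18.15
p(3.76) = 14.16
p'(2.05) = 10.68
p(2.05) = 15.54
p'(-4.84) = -228.67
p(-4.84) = 439.43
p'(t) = -6*t^2 + 18*t - 1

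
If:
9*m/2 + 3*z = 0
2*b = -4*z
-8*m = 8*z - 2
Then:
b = -3/2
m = -1/2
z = 3/4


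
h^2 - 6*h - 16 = (h - 8)*(h + 2)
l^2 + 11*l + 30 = (l + 5)*(l + 6)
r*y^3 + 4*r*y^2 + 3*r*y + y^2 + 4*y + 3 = (y + 1)*(y + 3)*(r*y + 1)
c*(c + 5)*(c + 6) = c^3 + 11*c^2 + 30*c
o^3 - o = o*(o - 1)*(o + 1)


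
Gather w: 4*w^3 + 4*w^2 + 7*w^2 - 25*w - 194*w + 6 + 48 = 4*w^3 + 11*w^2 - 219*w + 54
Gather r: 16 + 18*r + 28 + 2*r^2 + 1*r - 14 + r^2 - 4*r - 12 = 3*r^2 + 15*r + 18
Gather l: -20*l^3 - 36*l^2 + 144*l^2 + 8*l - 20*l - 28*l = -20*l^3 + 108*l^2 - 40*l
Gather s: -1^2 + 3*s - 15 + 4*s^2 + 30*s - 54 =4*s^2 + 33*s - 70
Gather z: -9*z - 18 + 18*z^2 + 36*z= 18*z^2 + 27*z - 18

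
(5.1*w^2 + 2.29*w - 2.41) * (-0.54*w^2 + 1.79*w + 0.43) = -2.754*w^4 + 7.8924*w^3 + 7.5935*w^2 - 3.3292*w - 1.0363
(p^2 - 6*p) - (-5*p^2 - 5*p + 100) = 6*p^2 - p - 100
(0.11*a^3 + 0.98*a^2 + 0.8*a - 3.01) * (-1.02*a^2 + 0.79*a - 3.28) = -0.1122*a^5 - 0.9127*a^4 - 0.4026*a^3 + 0.4878*a^2 - 5.0019*a + 9.8728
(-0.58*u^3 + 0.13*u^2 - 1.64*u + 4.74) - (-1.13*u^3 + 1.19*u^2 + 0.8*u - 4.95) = 0.55*u^3 - 1.06*u^2 - 2.44*u + 9.69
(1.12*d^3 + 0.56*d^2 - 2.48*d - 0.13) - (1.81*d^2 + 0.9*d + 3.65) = 1.12*d^3 - 1.25*d^2 - 3.38*d - 3.78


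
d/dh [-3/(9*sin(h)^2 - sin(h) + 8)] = 3*(18*sin(h) - 1)*cos(h)/(9*sin(h)^2 - sin(h) + 8)^2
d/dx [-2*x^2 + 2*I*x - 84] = -4*x + 2*I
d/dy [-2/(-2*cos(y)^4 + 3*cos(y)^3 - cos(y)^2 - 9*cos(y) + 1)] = 2*(8*cos(y)^3 - 9*cos(y)^2 + 2*cos(y) + 9)*sin(y)/(2*cos(y)^4 - 3*cos(y)^3 + cos(y)^2 + 9*cos(y) - 1)^2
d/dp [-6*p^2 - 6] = -12*p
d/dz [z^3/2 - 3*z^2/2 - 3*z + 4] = 3*z^2/2 - 3*z - 3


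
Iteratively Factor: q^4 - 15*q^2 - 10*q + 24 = (q + 2)*(q^3 - 2*q^2 - 11*q + 12) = (q - 4)*(q + 2)*(q^2 + 2*q - 3) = (q - 4)*(q + 2)*(q + 3)*(q - 1)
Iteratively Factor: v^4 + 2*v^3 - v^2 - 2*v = (v - 1)*(v^3 + 3*v^2 + 2*v) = v*(v - 1)*(v^2 + 3*v + 2) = v*(v - 1)*(v + 2)*(v + 1)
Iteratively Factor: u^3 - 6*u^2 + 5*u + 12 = (u - 3)*(u^2 - 3*u - 4) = (u - 4)*(u - 3)*(u + 1)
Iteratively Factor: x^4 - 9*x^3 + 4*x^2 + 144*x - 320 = (x - 4)*(x^3 - 5*x^2 - 16*x + 80) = (x - 5)*(x - 4)*(x^2 - 16) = (x - 5)*(x - 4)^2*(x + 4)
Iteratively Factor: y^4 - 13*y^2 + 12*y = (y - 3)*(y^3 + 3*y^2 - 4*y) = (y - 3)*(y - 1)*(y^2 + 4*y) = y*(y - 3)*(y - 1)*(y + 4)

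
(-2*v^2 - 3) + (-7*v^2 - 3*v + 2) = -9*v^2 - 3*v - 1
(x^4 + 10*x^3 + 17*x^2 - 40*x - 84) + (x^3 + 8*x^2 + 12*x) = x^4 + 11*x^3 + 25*x^2 - 28*x - 84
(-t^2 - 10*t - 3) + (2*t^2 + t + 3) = t^2 - 9*t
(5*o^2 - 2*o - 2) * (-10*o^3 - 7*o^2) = -50*o^5 - 15*o^4 + 34*o^3 + 14*o^2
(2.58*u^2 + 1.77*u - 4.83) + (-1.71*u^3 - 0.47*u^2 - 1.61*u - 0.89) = -1.71*u^3 + 2.11*u^2 + 0.16*u - 5.72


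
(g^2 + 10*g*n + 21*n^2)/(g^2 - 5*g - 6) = (g^2 + 10*g*n + 21*n^2)/(g^2 - 5*g - 6)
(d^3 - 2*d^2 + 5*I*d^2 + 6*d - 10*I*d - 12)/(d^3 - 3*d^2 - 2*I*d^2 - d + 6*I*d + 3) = (d^2 + d*(-2 + 6*I) - 12*I)/(d^2 + d*(-3 - I) + 3*I)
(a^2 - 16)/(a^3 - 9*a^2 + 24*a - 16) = (a + 4)/(a^2 - 5*a + 4)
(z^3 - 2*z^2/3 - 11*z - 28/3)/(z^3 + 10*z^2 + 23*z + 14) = (3*z^2 - 5*z - 28)/(3*(z^2 + 9*z + 14))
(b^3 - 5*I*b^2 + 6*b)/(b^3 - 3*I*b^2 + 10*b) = (b^2 - 5*I*b + 6)/(b^2 - 3*I*b + 10)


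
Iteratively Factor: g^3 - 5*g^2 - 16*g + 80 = (g + 4)*(g^2 - 9*g + 20) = (g - 5)*(g + 4)*(g - 4)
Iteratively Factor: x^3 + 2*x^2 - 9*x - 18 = (x + 2)*(x^2 - 9) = (x - 3)*(x + 2)*(x + 3)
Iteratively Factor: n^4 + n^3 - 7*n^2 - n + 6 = (n + 3)*(n^3 - 2*n^2 - n + 2) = (n + 1)*(n + 3)*(n^2 - 3*n + 2) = (n - 2)*(n + 1)*(n + 3)*(n - 1)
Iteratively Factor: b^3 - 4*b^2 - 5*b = (b)*(b^2 - 4*b - 5) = b*(b + 1)*(b - 5)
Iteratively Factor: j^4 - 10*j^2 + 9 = (j + 3)*(j^3 - 3*j^2 - j + 3) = (j - 3)*(j + 3)*(j^2 - 1) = (j - 3)*(j - 1)*(j + 3)*(j + 1)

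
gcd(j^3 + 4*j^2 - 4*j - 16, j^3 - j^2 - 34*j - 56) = j^2 + 6*j + 8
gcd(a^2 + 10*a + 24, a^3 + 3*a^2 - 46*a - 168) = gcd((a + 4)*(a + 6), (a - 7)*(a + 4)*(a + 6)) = a^2 + 10*a + 24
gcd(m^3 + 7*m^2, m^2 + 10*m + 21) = m + 7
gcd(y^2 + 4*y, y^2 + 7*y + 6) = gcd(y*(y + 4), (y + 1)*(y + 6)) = 1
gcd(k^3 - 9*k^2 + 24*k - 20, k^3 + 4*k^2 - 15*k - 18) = 1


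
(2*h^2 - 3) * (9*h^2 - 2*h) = 18*h^4 - 4*h^3 - 27*h^2 + 6*h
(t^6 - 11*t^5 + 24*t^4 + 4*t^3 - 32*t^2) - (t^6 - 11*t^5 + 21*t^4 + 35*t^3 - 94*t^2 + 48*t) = 3*t^4 - 31*t^3 + 62*t^2 - 48*t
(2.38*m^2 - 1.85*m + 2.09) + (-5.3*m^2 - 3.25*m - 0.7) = -2.92*m^2 - 5.1*m + 1.39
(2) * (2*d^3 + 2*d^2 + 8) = 4*d^3 + 4*d^2 + 16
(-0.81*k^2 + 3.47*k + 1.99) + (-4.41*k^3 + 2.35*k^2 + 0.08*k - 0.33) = -4.41*k^3 + 1.54*k^2 + 3.55*k + 1.66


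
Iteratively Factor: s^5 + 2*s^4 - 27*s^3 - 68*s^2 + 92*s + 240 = (s + 3)*(s^4 - s^3 - 24*s^2 + 4*s + 80) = (s - 2)*(s + 3)*(s^3 + s^2 - 22*s - 40) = (s - 2)*(s + 3)*(s + 4)*(s^2 - 3*s - 10) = (s - 5)*(s - 2)*(s + 3)*(s + 4)*(s + 2)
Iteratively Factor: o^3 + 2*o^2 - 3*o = (o - 1)*(o^2 + 3*o) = (o - 1)*(o + 3)*(o)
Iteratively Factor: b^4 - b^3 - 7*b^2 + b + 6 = (b - 3)*(b^3 + 2*b^2 - b - 2) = (b - 3)*(b + 1)*(b^2 + b - 2) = (b - 3)*(b + 1)*(b + 2)*(b - 1)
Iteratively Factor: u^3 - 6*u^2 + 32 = (u + 2)*(u^2 - 8*u + 16) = (u - 4)*(u + 2)*(u - 4)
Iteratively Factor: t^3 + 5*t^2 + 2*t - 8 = (t - 1)*(t^2 + 6*t + 8) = (t - 1)*(t + 2)*(t + 4)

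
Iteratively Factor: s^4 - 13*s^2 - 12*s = (s + 1)*(s^3 - s^2 - 12*s) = (s + 1)*(s + 3)*(s^2 - 4*s) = s*(s + 1)*(s + 3)*(s - 4)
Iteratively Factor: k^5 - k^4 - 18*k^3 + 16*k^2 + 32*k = (k + 1)*(k^4 - 2*k^3 - 16*k^2 + 32*k) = k*(k + 1)*(k^3 - 2*k^2 - 16*k + 32) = k*(k - 4)*(k + 1)*(k^2 + 2*k - 8) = k*(k - 4)*(k + 1)*(k + 4)*(k - 2)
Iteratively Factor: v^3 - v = (v - 1)*(v^2 + v) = (v - 1)*(v + 1)*(v)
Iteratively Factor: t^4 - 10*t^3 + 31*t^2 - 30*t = (t)*(t^3 - 10*t^2 + 31*t - 30) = t*(t - 5)*(t^2 - 5*t + 6) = t*(t - 5)*(t - 2)*(t - 3)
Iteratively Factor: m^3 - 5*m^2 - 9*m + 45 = (m - 3)*(m^2 - 2*m - 15) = (m - 5)*(m - 3)*(m + 3)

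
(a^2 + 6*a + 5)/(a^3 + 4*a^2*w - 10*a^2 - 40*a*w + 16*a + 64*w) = (a^2 + 6*a + 5)/(a^3 + 4*a^2*w - 10*a^2 - 40*a*w + 16*a + 64*w)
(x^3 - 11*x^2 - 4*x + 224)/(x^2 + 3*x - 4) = (x^2 - 15*x + 56)/(x - 1)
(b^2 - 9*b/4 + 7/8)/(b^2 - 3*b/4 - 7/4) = (b - 1/2)/(b + 1)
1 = 1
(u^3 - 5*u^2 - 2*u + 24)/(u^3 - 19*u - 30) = (u^2 - 7*u + 12)/(u^2 - 2*u - 15)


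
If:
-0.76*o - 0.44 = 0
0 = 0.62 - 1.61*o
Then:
No Solution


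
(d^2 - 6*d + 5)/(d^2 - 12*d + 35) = (d - 1)/(d - 7)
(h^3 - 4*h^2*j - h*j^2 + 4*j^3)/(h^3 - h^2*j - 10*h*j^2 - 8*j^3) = (h - j)/(h + 2*j)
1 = 1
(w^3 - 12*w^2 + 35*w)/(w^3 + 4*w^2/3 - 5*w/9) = 9*(w^2 - 12*w + 35)/(9*w^2 + 12*w - 5)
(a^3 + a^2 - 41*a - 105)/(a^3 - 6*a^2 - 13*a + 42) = (a + 5)/(a - 2)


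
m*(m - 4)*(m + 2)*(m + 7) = m^4 + 5*m^3 - 22*m^2 - 56*m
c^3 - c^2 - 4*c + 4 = (c - 2)*(c - 1)*(c + 2)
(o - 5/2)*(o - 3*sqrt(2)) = o^2 - 3*sqrt(2)*o - 5*o/2 + 15*sqrt(2)/2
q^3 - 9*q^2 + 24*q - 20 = (q - 5)*(q - 2)^2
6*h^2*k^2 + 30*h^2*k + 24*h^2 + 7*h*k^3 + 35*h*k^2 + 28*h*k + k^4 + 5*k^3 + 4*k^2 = (h + k)*(6*h + k)*(k + 1)*(k + 4)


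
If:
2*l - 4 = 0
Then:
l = 2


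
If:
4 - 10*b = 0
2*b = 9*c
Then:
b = 2/5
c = 4/45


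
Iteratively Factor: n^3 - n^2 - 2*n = (n + 1)*(n^2 - 2*n) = n*(n + 1)*(n - 2)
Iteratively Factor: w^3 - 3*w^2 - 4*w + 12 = (w - 3)*(w^2 - 4) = (w - 3)*(w + 2)*(w - 2)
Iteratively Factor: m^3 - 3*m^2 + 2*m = (m - 1)*(m^2 - 2*m) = (m - 2)*(m - 1)*(m)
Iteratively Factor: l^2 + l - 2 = (l - 1)*(l + 2)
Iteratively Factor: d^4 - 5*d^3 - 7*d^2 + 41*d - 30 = (d + 3)*(d^3 - 8*d^2 + 17*d - 10) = (d - 5)*(d + 3)*(d^2 - 3*d + 2) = (d - 5)*(d - 2)*(d + 3)*(d - 1)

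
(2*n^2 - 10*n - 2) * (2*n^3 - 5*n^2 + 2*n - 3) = 4*n^5 - 30*n^4 + 50*n^3 - 16*n^2 + 26*n + 6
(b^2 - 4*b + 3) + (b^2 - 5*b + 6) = 2*b^2 - 9*b + 9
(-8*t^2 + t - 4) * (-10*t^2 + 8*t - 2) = 80*t^4 - 74*t^3 + 64*t^2 - 34*t + 8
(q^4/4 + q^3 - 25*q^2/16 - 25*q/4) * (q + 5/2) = q^5/4 + 13*q^4/8 + 15*q^3/16 - 325*q^2/32 - 125*q/8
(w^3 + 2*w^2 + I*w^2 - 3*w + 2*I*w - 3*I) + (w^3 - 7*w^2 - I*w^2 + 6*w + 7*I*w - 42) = 2*w^3 - 5*w^2 + 3*w + 9*I*w - 42 - 3*I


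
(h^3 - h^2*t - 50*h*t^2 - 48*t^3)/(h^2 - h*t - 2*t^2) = (-h^2 + 2*h*t + 48*t^2)/(-h + 2*t)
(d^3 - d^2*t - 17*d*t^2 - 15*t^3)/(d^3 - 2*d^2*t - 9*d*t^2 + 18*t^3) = (d^2 - 4*d*t - 5*t^2)/(d^2 - 5*d*t + 6*t^2)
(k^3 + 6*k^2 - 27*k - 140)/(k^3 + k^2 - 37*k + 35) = (k + 4)/(k - 1)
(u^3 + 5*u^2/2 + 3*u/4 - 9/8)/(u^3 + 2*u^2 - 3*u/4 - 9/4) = (u - 1/2)/(u - 1)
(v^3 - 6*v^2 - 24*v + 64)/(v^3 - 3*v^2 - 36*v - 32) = (v - 2)/(v + 1)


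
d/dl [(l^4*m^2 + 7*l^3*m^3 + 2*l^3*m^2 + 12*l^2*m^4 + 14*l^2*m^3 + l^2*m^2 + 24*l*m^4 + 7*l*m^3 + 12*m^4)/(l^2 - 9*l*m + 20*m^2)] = 2*m^2*(l^5 - 10*l^4*m + l^4 - 23*l^3*m^2 - 18*l^3*m + 156*l^2*m^3 - 15*l^2*m^2 - 8*l^2*m + 240*l*m^4 + 280*l*m^3 + 8*l*m^2 + 240*m^4 + 124*m^3)/(l^4 - 18*l^3*m + 121*l^2*m^2 - 360*l*m^3 + 400*m^4)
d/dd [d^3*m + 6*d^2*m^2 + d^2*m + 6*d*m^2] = m*(3*d^2 + 12*d*m + 2*d + 6*m)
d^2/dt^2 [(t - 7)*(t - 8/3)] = 2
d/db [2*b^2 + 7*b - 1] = 4*b + 7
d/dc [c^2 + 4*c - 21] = 2*c + 4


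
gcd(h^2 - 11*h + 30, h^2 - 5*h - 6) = h - 6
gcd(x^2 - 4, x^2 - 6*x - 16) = x + 2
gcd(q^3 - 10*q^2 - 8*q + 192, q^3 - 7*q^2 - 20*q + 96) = q^2 - 4*q - 32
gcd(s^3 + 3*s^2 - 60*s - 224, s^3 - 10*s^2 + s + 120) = s - 8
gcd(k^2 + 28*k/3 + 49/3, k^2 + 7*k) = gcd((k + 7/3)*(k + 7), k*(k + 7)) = k + 7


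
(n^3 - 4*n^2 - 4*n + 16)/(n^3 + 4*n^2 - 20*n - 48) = (n - 2)/(n + 6)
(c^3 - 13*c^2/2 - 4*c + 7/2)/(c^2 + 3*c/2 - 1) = (c^2 - 6*c - 7)/(c + 2)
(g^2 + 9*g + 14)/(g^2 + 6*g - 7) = (g + 2)/(g - 1)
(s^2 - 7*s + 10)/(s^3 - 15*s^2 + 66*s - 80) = 1/(s - 8)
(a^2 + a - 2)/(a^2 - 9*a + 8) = (a + 2)/(a - 8)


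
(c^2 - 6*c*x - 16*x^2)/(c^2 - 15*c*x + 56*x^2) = (-c - 2*x)/(-c + 7*x)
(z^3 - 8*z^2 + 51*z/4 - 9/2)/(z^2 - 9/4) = (2*z^2 - 13*z + 6)/(2*z + 3)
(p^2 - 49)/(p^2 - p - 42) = (p + 7)/(p + 6)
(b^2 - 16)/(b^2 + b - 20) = (b + 4)/(b + 5)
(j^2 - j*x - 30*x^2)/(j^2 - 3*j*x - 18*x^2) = (j + 5*x)/(j + 3*x)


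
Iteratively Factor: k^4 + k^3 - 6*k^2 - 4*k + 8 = (k + 2)*(k^3 - k^2 - 4*k + 4) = (k - 2)*(k + 2)*(k^2 + k - 2) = (k - 2)*(k + 2)^2*(k - 1)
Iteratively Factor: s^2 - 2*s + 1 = (s - 1)*(s - 1)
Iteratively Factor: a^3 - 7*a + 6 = (a + 3)*(a^2 - 3*a + 2) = (a - 2)*(a + 3)*(a - 1)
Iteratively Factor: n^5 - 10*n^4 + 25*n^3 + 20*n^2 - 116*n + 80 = (n - 1)*(n^4 - 9*n^3 + 16*n^2 + 36*n - 80) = (n - 5)*(n - 1)*(n^3 - 4*n^2 - 4*n + 16) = (n - 5)*(n - 1)*(n + 2)*(n^2 - 6*n + 8) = (n - 5)*(n - 2)*(n - 1)*(n + 2)*(n - 4)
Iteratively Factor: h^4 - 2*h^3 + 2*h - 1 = (h - 1)*(h^3 - h^2 - h + 1) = (h - 1)^2*(h^2 - 1) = (h - 1)^2*(h + 1)*(h - 1)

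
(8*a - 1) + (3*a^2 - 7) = 3*a^2 + 8*a - 8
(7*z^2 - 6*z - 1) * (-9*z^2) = -63*z^4 + 54*z^3 + 9*z^2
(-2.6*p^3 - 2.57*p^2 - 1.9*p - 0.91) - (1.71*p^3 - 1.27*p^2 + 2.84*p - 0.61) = -4.31*p^3 - 1.3*p^2 - 4.74*p - 0.3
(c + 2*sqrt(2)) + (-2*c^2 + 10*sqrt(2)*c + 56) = -2*c^2 + c + 10*sqrt(2)*c + 2*sqrt(2) + 56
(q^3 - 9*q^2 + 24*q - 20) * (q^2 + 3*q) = q^5 - 6*q^4 - 3*q^3 + 52*q^2 - 60*q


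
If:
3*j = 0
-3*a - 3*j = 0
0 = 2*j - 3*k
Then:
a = 0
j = 0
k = 0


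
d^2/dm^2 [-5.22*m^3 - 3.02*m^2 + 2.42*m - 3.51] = -31.32*m - 6.04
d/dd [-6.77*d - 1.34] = -6.77000000000000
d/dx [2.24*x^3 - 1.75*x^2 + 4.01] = x*(6.72*x - 3.5)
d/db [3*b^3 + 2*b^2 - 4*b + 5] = 9*b^2 + 4*b - 4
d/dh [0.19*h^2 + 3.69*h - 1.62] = 0.38*h + 3.69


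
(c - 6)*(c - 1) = c^2 - 7*c + 6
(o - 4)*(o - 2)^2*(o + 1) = o^4 - 7*o^3 + 12*o^2 + 4*o - 16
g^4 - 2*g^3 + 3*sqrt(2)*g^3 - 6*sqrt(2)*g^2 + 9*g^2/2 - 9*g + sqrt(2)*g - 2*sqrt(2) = (g - 2)*(g + sqrt(2)/2)^2*(g + 2*sqrt(2))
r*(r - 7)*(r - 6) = r^3 - 13*r^2 + 42*r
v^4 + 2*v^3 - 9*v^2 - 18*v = v*(v - 3)*(v + 2)*(v + 3)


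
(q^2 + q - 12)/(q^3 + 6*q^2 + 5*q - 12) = (q - 3)/(q^2 + 2*q - 3)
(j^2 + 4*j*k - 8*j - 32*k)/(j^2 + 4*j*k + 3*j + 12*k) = (j - 8)/(j + 3)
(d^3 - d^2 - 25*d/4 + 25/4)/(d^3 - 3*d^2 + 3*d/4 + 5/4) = (2*d + 5)/(2*d + 1)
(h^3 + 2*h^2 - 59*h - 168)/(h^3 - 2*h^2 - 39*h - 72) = (h + 7)/(h + 3)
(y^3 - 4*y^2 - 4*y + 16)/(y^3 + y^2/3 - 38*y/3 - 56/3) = 3*(y - 2)/(3*y + 7)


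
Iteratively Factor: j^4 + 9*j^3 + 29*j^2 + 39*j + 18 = (j + 2)*(j^3 + 7*j^2 + 15*j + 9) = (j + 2)*(j + 3)*(j^2 + 4*j + 3) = (j + 1)*(j + 2)*(j + 3)*(j + 3)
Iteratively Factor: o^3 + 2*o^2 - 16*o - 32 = (o + 4)*(o^2 - 2*o - 8) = (o - 4)*(o + 4)*(o + 2)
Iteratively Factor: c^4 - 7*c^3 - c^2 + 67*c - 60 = (c - 5)*(c^3 - 2*c^2 - 11*c + 12) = (c - 5)*(c + 3)*(c^2 - 5*c + 4) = (c - 5)*(c - 1)*(c + 3)*(c - 4)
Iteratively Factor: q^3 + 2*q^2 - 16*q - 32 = (q + 2)*(q^2 - 16) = (q - 4)*(q + 2)*(q + 4)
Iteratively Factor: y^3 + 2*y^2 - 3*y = (y + 3)*(y^2 - y) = (y - 1)*(y + 3)*(y)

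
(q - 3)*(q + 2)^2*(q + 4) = q^4 + 5*q^3 - 4*q^2 - 44*q - 48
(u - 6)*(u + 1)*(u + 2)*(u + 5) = u^4 + 2*u^3 - 31*u^2 - 92*u - 60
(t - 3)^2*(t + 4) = t^3 - 2*t^2 - 15*t + 36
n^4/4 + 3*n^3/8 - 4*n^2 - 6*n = n*(n/4 + 1)*(n - 4)*(n + 3/2)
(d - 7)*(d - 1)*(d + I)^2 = d^4 - 8*d^3 + 2*I*d^3 + 6*d^2 - 16*I*d^2 + 8*d + 14*I*d - 7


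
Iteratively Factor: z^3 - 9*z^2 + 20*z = (z - 4)*(z^2 - 5*z) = z*(z - 4)*(z - 5)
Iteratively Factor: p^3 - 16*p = (p)*(p^2 - 16) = p*(p - 4)*(p + 4)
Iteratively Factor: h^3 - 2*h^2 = (h - 2)*(h^2) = h*(h - 2)*(h)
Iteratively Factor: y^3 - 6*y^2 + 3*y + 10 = (y - 5)*(y^2 - y - 2) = (y - 5)*(y - 2)*(y + 1)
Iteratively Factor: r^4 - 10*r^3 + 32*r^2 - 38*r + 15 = (r - 1)*(r^3 - 9*r^2 + 23*r - 15) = (r - 5)*(r - 1)*(r^2 - 4*r + 3) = (r - 5)*(r - 3)*(r - 1)*(r - 1)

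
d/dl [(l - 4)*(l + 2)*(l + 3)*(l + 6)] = 4*l^3 + 21*l^2 - 16*l - 108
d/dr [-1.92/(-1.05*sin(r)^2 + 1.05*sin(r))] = 0.90702947845805*(2.016 - 4.032*sin(r))*cos(r)/((sin(r) - 1)^2*sin(r)^2)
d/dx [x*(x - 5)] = 2*x - 5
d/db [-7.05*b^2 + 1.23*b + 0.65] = 1.23 - 14.1*b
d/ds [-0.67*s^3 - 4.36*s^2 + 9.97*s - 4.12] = -2.01*s^2 - 8.72*s + 9.97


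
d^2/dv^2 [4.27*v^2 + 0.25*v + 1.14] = 8.54000000000000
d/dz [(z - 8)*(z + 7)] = 2*z - 1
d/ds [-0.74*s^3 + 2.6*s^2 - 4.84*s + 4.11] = -2.22*s^2 + 5.2*s - 4.84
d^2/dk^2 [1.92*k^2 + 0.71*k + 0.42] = 3.84000000000000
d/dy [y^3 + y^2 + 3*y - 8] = 3*y^2 + 2*y + 3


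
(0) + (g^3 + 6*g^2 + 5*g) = g^3 + 6*g^2 + 5*g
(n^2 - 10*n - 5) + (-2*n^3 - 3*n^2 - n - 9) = -2*n^3 - 2*n^2 - 11*n - 14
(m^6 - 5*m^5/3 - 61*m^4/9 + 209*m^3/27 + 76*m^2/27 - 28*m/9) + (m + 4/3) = m^6 - 5*m^5/3 - 61*m^4/9 + 209*m^3/27 + 76*m^2/27 - 19*m/9 + 4/3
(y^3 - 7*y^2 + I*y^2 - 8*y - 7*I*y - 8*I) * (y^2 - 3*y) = y^5 - 10*y^4 + I*y^4 + 13*y^3 - 10*I*y^3 + 24*y^2 + 13*I*y^2 + 24*I*y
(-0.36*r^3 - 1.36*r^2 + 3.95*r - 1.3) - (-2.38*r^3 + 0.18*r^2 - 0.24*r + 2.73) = 2.02*r^3 - 1.54*r^2 + 4.19*r - 4.03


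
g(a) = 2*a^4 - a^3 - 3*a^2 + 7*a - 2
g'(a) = 8*a^3 - 3*a^2 - 6*a + 7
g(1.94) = 21.32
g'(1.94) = 42.48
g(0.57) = 1.04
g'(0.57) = 4.09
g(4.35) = 605.49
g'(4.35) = 582.64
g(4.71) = 844.20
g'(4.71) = 748.08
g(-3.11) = 164.39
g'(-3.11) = -244.00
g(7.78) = 6727.34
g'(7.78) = 3546.02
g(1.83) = 17.07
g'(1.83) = 35.00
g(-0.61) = -6.88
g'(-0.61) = 7.73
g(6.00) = 2308.00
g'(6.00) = 1591.00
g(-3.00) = 139.00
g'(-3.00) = -218.00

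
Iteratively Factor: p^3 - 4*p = (p)*(p^2 - 4) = p*(p - 2)*(p + 2)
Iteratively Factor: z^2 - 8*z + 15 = (z - 5)*(z - 3)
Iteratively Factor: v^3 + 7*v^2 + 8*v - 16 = (v + 4)*(v^2 + 3*v - 4) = (v + 4)^2*(v - 1)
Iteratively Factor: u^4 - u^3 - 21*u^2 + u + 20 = (u - 5)*(u^3 + 4*u^2 - u - 4) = (u - 5)*(u + 4)*(u^2 - 1) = (u - 5)*(u - 1)*(u + 4)*(u + 1)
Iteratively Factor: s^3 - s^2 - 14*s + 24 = (s - 3)*(s^2 + 2*s - 8) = (s - 3)*(s - 2)*(s + 4)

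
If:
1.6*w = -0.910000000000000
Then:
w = -0.57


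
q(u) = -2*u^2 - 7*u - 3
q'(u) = -4*u - 7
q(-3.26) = -1.44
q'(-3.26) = 6.04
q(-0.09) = -2.39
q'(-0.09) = -6.64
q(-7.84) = -71.05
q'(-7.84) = 24.36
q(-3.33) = -1.87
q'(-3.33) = 6.32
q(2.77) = -37.74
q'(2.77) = -18.08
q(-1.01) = 2.03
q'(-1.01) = -2.96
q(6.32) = -127.12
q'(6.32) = -32.28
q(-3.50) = -3.00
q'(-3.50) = 7.00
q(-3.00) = 0.00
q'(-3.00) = 5.00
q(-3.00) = 0.00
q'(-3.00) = 5.00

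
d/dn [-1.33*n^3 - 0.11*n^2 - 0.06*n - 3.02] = -3.99*n^2 - 0.22*n - 0.06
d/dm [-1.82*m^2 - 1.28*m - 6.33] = -3.64*m - 1.28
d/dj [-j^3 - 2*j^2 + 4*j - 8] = -3*j^2 - 4*j + 4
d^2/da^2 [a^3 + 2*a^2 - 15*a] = 6*a + 4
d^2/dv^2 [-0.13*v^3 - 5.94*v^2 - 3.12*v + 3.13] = -0.78*v - 11.88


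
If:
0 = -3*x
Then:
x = 0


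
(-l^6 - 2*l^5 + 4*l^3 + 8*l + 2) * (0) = 0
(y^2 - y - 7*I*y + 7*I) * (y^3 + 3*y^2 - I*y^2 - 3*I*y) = y^5 + 2*y^4 - 8*I*y^4 - 10*y^3 - 16*I*y^3 - 14*y^2 + 24*I*y^2 + 21*y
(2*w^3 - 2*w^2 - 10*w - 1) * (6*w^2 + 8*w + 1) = 12*w^5 + 4*w^4 - 74*w^3 - 88*w^2 - 18*w - 1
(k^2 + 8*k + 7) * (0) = 0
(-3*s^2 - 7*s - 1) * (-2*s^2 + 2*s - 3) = 6*s^4 + 8*s^3 - 3*s^2 + 19*s + 3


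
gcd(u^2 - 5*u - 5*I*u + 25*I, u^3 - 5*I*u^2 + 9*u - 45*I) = u - 5*I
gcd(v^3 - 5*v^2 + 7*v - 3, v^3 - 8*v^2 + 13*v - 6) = v^2 - 2*v + 1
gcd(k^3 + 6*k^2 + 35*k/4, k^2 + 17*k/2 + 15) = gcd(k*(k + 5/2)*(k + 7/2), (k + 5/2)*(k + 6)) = k + 5/2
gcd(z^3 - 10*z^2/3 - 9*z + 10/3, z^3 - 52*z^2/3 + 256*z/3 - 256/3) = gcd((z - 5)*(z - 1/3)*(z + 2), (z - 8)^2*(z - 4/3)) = 1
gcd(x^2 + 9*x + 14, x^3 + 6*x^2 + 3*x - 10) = x + 2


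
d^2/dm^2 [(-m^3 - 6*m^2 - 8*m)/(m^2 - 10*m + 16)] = 16*(-19*m^3 + 96*m^2 - 48*m - 352)/(m^6 - 30*m^5 + 348*m^4 - 1960*m^3 + 5568*m^2 - 7680*m + 4096)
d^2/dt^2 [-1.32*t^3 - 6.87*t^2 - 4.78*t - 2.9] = -7.92*t - 13.74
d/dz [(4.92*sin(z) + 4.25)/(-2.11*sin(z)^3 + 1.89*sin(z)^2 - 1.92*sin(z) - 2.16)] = (20.7624*sin(z)^3 + 17.6037*sin(z)^2 - 16.065*sin(z) - 2.4672)*cos(z)/(4.4521*sin(z)^6 - 7.9758*sin(z)^5 + 11.6745*sin(z)^4 + 1.8576*sin(z)^3 - 4.4784*sin(z)^2 + 8.2944*sin(z) + 4.6656)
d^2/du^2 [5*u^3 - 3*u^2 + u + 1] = 30*u - 6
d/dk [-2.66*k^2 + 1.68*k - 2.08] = 1.68 - 5.32*k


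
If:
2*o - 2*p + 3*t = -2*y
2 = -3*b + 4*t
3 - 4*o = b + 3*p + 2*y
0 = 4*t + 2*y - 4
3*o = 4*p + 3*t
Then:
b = -442/67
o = -238/67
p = 45/67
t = -298/67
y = 730/67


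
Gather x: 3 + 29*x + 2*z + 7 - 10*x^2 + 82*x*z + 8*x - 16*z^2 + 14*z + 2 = -10*x^2 + x*(82*z + 37) - 16*z^2 + 16*z + 12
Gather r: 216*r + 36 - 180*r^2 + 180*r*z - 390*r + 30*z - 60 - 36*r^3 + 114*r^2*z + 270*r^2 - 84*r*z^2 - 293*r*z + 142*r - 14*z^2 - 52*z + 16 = -36*r^3 + r^2*(114*z + 90) + r*(-84*z^2 - 113*z - 32) - 14*z^2 - 22*z - 8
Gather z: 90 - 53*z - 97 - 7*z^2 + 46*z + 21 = -7*z^2 - 7*z + 14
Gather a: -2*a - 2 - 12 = -2*a - 14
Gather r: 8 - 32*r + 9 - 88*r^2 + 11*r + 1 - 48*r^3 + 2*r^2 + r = -48*r^3 - 86*r^2 - 20*r + 18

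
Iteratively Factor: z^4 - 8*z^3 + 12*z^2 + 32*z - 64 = (z - 2)*(z^3 - 6*z^2 + 32) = (z - 2)*(z + 2)*(z^2 - 8*z + 16) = (z - 4)*(z - 2)*(z + 2)*(z - 4)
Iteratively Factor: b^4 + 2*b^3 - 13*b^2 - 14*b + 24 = (b + 2)*(b^3 - 13*b + 12) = (b - 3)*(b + 2)*(b^2 + 3*b - 4) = (b - 3)*(b + 2)*(b + 4)*(b - 1)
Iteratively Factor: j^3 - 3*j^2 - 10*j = (j - 5)*(j^2 + 2*j) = (j - 5)*(j + 2)*(j)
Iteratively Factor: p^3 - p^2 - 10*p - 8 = (p + 1)*(p^2 - 2*p - 8) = (p + 1)*(p + 2)*(p - 4)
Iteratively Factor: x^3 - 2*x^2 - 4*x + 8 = (x - 2)*(x^2 - 4) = (x - 2)*(x + 2)*(x - 2)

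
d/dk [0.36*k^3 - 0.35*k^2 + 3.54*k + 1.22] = 1.08*k^2 - 0.7*k + 3.54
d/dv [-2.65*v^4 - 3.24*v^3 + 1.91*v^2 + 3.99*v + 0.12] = -10.6*v^3 - 9.72*v^2 + 3.82*v + 3.99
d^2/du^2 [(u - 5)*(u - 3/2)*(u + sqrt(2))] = 6*u - 13 + 2*sqrt(2)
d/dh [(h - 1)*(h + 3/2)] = 2*h + 1/2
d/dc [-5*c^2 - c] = -10*c - 1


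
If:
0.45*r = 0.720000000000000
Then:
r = 1.60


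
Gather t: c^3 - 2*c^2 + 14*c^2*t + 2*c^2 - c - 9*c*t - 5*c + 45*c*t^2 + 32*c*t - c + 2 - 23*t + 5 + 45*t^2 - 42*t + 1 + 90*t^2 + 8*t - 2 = c^3 - 7*c + t^2*(45*c + 135) + t*(14*c^2 + 23*c - 57) + 6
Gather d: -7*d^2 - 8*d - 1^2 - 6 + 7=-7*d^2 - 8*d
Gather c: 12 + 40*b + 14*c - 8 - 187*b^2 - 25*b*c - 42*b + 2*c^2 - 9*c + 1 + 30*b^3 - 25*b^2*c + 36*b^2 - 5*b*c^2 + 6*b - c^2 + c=30*b^3 - 151*b^2 + 4*b + c^2*(1 - 5*b) + c*(-25*b^2 - 25*b + 6) + 5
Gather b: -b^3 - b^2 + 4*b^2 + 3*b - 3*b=-b^3 + 3*b^2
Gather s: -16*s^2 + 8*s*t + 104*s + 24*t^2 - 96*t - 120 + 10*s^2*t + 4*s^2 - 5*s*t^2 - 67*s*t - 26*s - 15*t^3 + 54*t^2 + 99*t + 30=s^2*(10*t - 12) + s*(-5*t^2 - 59*t + 78) - 15*t^3 + 78*t^2 + 3*t - 90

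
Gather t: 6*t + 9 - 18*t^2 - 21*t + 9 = -18*t^2 - 15*t + 18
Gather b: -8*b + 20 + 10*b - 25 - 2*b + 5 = 0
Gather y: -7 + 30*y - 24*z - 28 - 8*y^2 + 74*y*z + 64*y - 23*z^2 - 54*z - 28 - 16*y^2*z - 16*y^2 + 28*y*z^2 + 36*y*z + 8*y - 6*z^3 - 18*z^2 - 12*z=y^2*(-16*z - 24) + y*(28*z^2 + 110*z + 102) - 6*z^3 - 41*z^2 - 90*z - 63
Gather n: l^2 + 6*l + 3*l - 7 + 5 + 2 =l^2 + 9*l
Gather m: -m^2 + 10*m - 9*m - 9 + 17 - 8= -m^2 + m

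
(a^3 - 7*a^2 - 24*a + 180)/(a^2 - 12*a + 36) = a + 5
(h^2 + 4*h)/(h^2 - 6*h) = (h + 4)/(h - 6)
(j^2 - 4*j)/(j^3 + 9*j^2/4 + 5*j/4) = 4*(j - 4)/(4*j^2 + 9*j + 5)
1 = 1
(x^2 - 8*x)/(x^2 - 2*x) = (x - 8)/(x - 2)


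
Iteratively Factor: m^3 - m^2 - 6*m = (m)*(m^2 - m - 6) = m*(m - 3)*(m + 2)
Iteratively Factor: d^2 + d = (d + 1)*(d)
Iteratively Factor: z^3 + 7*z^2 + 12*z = (z + 3)*(z^2 + 4*z) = (z + 3)*(z + 4)*(z)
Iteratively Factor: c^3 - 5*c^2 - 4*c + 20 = (c - 5)*(c^2 - 4) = (c - 5)*(c + 2)*(c - 2)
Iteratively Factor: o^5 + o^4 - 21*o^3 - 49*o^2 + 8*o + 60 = (o + 2)*(o^4 - o^3 - 19*o^2 - 11*o + 30) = (o - 1)*(o + 2)*(o^3 - 19*o - 30) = (o - 5)*(o - 1)*(o + 2)*(o^2 + 5*o + 6) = (o - 5)*(o - 1)*(o + 2)*(o + 3)*(o + 2)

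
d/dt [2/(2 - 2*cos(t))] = -sin(t)/(cos(t) - 1)^2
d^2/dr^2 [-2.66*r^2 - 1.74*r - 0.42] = -5.32000000000000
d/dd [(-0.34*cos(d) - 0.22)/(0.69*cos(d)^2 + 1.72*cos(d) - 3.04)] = (0.2346*sin(d)^2 - 0.3036*cos(d) - 1.6466)*sin(d)/(0.69*cos(d)^2 + 1.72*cos(d) - 3.04)^2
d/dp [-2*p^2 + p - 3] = 1 - 4*p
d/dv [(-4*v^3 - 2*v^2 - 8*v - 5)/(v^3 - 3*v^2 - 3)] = (14*v^4 + 16*v^3 + 27*v^2 - 18*v + 24)/(v^6 - 6*v^5 + 9*v^4 - 6*v^3 + 18*v^2 + 9)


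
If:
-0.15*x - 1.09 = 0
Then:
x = -7.27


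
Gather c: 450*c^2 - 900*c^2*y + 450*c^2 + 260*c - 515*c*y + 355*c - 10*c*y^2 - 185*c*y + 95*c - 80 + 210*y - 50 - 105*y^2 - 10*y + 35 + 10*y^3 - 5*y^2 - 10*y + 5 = c^2*(900 - 900*y) + c*(-10*y^2 - 700*y + 710) + 10*y^3 - 110*y^2 + 190*y - 90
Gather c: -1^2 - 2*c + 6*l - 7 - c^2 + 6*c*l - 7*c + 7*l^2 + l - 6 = -c^2 + c*(6*l - 9) + 7*l^2 + 7*l - 14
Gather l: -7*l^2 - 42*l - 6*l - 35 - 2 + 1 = -7*l^2 - 48*l - 36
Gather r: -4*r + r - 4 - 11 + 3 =-3*r - 12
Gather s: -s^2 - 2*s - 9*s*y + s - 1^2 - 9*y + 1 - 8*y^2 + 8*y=-s^2 + s*(-9*y - 1) - 8*y^2 - y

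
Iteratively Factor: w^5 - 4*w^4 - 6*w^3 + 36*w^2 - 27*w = (w - 3)*(w^4 - w^3 - 9*w^2 + 9*w) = (w - 3)^2*(w^3 + 2*w^2 - 3*w) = w*(w - 3)^2*(w^2 + 2*w - 3) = w*(w - 3)^2*(w + 3)*(w - 1)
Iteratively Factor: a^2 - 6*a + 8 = (a - 2)*(a - 4)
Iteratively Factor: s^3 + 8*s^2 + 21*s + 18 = (s + 3)*(s^2 + 5*s + 6) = (s + 2)*(s + 3)*(s + 3)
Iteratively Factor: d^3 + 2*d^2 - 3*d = (d)*(d^2 + 2*d - 3) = d*(d - 1)*(d + 3)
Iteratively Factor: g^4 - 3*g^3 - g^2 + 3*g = (g - 1)*(g^3 - 2*g^2 - 3*g) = g*(g - 1)*(g^2 - 2*g - 3) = g*(g - 3)*(g - 1)*(g + 1)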